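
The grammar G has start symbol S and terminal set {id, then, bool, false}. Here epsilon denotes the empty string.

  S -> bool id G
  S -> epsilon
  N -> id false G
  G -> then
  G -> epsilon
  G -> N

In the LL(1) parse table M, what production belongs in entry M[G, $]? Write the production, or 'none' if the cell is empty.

G -> epsilon

FIRST(S): from S->bool id G we get {bool}; from S->epsilon we get {epsilon}. So FIRST(S) = {epsilon, bool}.
FIRST(N): from N->id false G we get {id}. So FIRST(N) = {id}.
FIRST(G): from G->then we get {then}; from G->epsilon we get {epsilon}; from G->N we get {id}. So FIRST(G) = {epsilon, id, then}.
FOLLOW(S) includes $ since S is the start symbol.
FOLLOW(S): S appears on no right-hand side. Thus FOLLOW(S) = {$}.
FOLLOW(N): in G->N, the suffix after N is empty, so FOLLOW(N) ⊇ FOLLOW(G) = {$}. Thus FOLLOW(N) = {$}.
FOLLOW(G): in S->bool id G, the suffix after G is empty, so FOLLOW(G) ⊇ FOLLOW(S) = {$}; in N->id false G, the suffix after G is empty, so FOLLOW(G) ⊇ FOLLOW(N) = {$}. Thus FOLLOW(G) = {$}.
For G -> then: FIRST(then) = {then}, so it goes in M[G, t] for t ∈ {then}.
For G -> epsilon: FIRST(epsilon) = {epsilon}, so it goes in M[G, t] for t ∈ {}; since epsilon ∈ FIRST, also for every t ∈ FOLLOW(G) = {$}.
For G -> N: FIRST(N) = {id}, so it goes in M[G, t] for t ∈ {id}.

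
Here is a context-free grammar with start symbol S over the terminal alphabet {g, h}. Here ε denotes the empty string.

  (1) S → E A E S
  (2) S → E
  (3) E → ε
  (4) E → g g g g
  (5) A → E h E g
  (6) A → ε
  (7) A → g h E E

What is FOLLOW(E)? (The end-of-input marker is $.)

{$, g, h}

FIRST(E): from E→ε we get {ε}; from E→g g g g we get {g}. So FIRST(E) = {ε, g}.
FIRST(A): from A→E h E g we get {g, h}; from A→ε we get {ε}; from A→g h E E we get {g}. So FIRST(A) = {ε, g, h}.
FIRST(S): from S→E A E S we get {ε, g, h}; from S→E we get {ε, g}. So FIRST(S) = {ε, g, h}.
FOLLOW(S) includes $ since S is the start symbol.
FOLLOW(S): in S→E A E S, the suffix after S is empty (adds nothing new). Thus FOLLOW(S) = {$}.
FOLLOW(A): in S→E A E S, A is followed by E S with FIRST {ε, g, h}; in S→E A E S, the suffix after A is nullable, so FOLLOW(A) ⊇ FOLLOW(S) = {$}. Thus FOLLOW(A) = {$, g, h}.
FOLLOW(E): in S→E A E S (occurrence 1), E is followed by A E S with FIRST {ε, g, h}; in S→E A E S (occurrence 1), the suffix after E is nullable, so FOLLOW(E) ⊇ FOLLOW(S) = {$}; in S→E A E S (occurrence 2), E is followed by S with FIRST {ε, g, h}; in S→E A E S (occurrence 2), the suffix after E is nullable, so FOLLOW(E) ⊇ FOLLOW(S) = {$}; in S→E, the suffix after E is empty, so FOLLOW(E) ⊇ FOLLOW(S) = {$}; in A→E h E g (occurrence 1), E is followed by h E g with FIRST {h}; in A→E h E g (occurrence 2), E is followed by g with FIRST {g}; in A→g h E E (occurrence 1), E is followed by E with FIRST {ε, g}; in A→g h E E (occurrence 1), the suffix after E is nullable, so FOLLOW(E) ⊇ FOLLOW(A) = {$, g, h}; in A→g h E E (occurrence 2), the suffix after E is empty, so FOLLOW(E) ⊇ FOLLOW(A) = {$, g, h}. Thus FOLLOW(E) = {$, g, h}.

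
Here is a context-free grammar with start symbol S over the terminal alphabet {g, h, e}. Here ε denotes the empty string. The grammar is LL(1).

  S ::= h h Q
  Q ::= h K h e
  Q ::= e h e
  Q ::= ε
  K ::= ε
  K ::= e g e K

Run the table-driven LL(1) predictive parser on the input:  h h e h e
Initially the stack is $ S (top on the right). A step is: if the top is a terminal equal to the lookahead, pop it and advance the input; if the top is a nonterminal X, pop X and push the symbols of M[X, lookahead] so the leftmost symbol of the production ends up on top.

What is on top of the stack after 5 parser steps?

h

step 1: stack=$ S  input=h h e h e $  — expand S ::= h h Q
step 2: stack=$ Q h h  input=h h e h e $  — match h
step 3: stack=$ Q h  input=h e h e $  — match h
step 4: stack=$ Q  input=e h e $  — expand Q ::= e h e
step 5: stack=$ e h e  input=e h e $  — match e
Stack after step 5: $ e h (top = h).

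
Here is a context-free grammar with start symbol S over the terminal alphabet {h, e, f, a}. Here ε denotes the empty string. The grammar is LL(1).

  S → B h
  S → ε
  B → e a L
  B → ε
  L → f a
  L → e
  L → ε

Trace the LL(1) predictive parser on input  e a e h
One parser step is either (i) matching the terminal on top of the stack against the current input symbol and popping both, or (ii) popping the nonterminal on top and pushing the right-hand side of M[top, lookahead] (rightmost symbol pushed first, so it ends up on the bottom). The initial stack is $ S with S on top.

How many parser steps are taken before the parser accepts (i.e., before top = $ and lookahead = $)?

     Stack      Input      Action
  1  $ S        e a e h $  expand S → B h
  2  $ h B      e a e h $  expand B → e a L
  3  $ h L a e  e a e h $  match e
  4  $ h L a    a e h $    match a
  5  $ h L      e h $      expand L → e
  6  $ h e      e h $      match e
  7  $ h        h $        match h
Accept reached after 7 steps.

7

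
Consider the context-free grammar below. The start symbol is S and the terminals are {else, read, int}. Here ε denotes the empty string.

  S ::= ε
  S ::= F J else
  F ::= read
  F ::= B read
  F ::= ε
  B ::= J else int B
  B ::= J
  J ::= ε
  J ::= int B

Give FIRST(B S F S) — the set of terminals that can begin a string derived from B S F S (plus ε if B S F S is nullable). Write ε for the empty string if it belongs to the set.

FIRST(J) = {ε, int}
FIRST(B) = {ε, else, int}  (via J else int B, J)
FIRST(F) = {ε, else, int, read}  (via B read)
FIRST(S) = {ε, else, int, read}  (via F J else)
FIRST(B S F S): take FIRST of each symbol in turn, carrying on past any symbol whose FIRST contains ε; result {ε, else, int, read}.

{ε, else, int, read}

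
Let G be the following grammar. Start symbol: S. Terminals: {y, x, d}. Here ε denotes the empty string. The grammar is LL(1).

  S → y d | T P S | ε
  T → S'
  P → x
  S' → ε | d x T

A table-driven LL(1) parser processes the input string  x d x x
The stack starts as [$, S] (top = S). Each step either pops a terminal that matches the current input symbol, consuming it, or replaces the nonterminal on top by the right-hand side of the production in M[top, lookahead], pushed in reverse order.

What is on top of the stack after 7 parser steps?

S'

step 1: stack=$ S  input=x d x x $  — expand S → T P S
step 2: stack=$ S P T  input=x d x x $  — expand T → S'
step 3: stack=$ S P S'  input=x d x x $  — expand S' → ε
step 4: stack=$ S P  input=x d x x $  — expand P → x
step 5: stack=$ S x  input=x d x x $  — match x
step 6: stack=$ S  input=d x x $  — expand S → T P S
step 7: stack=$ S P T  input=d x x $  — expand T → S'
Stack after step 7: $ S P S' (top = S').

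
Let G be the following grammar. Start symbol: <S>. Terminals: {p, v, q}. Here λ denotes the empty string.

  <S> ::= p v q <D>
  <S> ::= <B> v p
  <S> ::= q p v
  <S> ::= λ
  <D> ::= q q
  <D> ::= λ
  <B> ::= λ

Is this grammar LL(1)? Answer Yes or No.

Yes

FIRST(<S>) = {λ, p, q, v}
FIRST(<D>) = {λ, q}
FIRST(<B>) = {λ}
FOLLOW(<S>) = {$}
FOLLOW(<D>) = {$}
FOLLOW(<B>) = {v}
Each cell of M receives at most one production.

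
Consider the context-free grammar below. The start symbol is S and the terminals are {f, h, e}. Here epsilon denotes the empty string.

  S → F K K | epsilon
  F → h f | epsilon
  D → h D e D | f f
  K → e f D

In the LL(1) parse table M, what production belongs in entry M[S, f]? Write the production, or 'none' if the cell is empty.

none

FIRST(F) = {epsilon, h}
FIRST(D) = {f, h}
FIRST(K) = {e}
FIRST(S) = {epsilon, e, h}  (via F K K)
FOLLOW(S) includes $ since S is the start symbol.
FOLLOW(S): S appears on no right-hand side. Thus FOLLOW(S) = {$}.
For S → F K K: FIRST(F K K) = {e, h}, so it goes in M[S, t] for t ∈ {e, h}.
For S → epsilon: FIRST(epsilon) = {epsilon}, so it goes in M[S, t] for t ∈ {}; since epsilon ∈ FIRST, also for every t ∈ FOLLOW(S) = {$}.
None of these place a production in M[S, f].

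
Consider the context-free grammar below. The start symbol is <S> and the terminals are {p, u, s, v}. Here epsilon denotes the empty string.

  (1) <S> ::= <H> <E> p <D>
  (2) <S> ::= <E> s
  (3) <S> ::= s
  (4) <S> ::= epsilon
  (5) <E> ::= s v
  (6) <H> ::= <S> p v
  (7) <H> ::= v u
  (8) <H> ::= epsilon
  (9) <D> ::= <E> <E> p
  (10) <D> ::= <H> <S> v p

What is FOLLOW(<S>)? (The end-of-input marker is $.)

{$, p, v}

FIRST(<E>): from <E>::=s v we get {s}. So FIRST(<E>) = {s}.
FIRST(<S>): from <S>::=<H> <E> p <D> we get {p, s, v}; from <S>::=<E> s we get {s}; from <S>::=s we get {s}; from <S>::=epsilon we get {epsilon}. So FIRST(<S>) = {epsilon, p, s, v}.
FIRST(<H>): from <H>::=<S> p v we get {p, s, v}; from <H>::=v u we get {v}; from <H>::=epsilon we get {epsilon}. So FIRST(<H>) = {epsilon, p, s, v}.
FIRST(<D>): from <D>::=<E> <E> p we get {s}; from <D>::=<H> <S> v p we get {p, s, v}. So FIRST(<D>) = {p, s, v}.
FOLLOW(<S>) includes $ since <S> is the start symbol.
FOLLOW(<S>): in <H>::=<S> p v, <S> is followed by p v with FIRST {p}; in <D>::=<H> <S> v p, <S> is followed by v p with FIRST {v}. Thus FOLLOW(<S>) = {$, p, v}.
FOLLOW(<E>): in <S>::=<H> <E> p <D>, <E> is followed by p <D> with FIRST {p}; in <S>::=<E> s, <E> is followed by s with FIRST {s}; in <D>::=<E> <E> p (occurrence 1), <E> is followed by <E> p with FIRST {s}; in <D>::=<E> <E> p (occurrence 2), <E> is followed by p with FIRST {p}. Thus FOLLOW(<E>) = {p, s}.
FOLLOW(<H>): in <S>::=<H> <E> p <D>, <H> is followed by <E> p <D> with FIRST {s}; in <D>::=<H> <S> v p, <H> is followed by <S> v p with FIRST {p, s, v}. Thus FOLLOW(<H>) = {p, s, v}.
FOLLOW(<D>): in <S>::=<H> <E> p <D>, the suffix after <D> is empty, so FOLLOW(<D>) ⊇ FOLLOW(<S>) = {$, p, v}. Thus FOLLOW(<D>) = {$, p, v}.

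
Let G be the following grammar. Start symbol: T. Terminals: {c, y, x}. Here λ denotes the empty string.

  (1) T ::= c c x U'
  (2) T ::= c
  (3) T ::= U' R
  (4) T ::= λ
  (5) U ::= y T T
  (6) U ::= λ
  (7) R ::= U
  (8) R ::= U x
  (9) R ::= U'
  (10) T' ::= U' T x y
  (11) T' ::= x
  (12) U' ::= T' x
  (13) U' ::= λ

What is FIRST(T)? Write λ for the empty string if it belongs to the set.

FIRST(U): from U::=y T T we get {y}; from U::=λ we get {λ}. So FIRST(U) = {λ, y}.
FIRST(T): from T::=c c x U' we get {c}; from T::=c we get {c}; from T::=U' R we get {λ, c, x, y}; from T::=λ we get {λ}. So FIRST(T) = {λ, c, x, y}.
FIRST(R): from R::=U we get {λ, y}; from R::=U x we get {x, y}; from R::=U' we get {λ, c, x, y}. So FIRST(R) = {λ, c, x, y}.
FIRST(T'): from T'::=U' T x y we get {c, x, y}; from T'::=x we get {x}. So FIRST(T') = {c, x, y}.
FIRST(U'): from U'::=T' x we get {c, x, y}; from U'::=λ we get {λ}. So FIRST(U') = {λ, c, x, y}.

{λ, c, x, y}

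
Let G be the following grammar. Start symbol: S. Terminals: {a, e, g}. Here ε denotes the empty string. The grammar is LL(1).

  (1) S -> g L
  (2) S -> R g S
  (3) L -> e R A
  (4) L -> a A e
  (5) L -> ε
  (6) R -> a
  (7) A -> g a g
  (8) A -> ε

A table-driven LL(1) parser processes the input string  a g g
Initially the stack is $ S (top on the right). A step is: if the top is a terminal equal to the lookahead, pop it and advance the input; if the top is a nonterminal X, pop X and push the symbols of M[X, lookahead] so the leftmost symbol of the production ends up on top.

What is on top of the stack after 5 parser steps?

g

step 1: stack=$ S  input=a g g $  — expand S -> R g S
step 2: stack=$ S g R  input=a g g $  — expand R -> a
step 3: stack=$ S g a  input=a g g $  — match a
step 4: stack=$ S g  input=g g $  — match g
step 5: stack=$ S  input=g $  — expand S -> g L
Stack after step 5: $ L g (top = g).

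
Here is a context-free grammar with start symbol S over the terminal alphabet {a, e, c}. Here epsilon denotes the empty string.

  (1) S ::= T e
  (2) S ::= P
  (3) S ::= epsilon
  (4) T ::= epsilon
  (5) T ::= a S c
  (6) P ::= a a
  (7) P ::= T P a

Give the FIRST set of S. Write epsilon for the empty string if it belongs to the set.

FIRST(T) = {epsilon, a}
FIRST(P) = {a}  (via T P a)
FIRST(S) = {epsilon, a, e}  (via T e, P)

{epsilon, a, e}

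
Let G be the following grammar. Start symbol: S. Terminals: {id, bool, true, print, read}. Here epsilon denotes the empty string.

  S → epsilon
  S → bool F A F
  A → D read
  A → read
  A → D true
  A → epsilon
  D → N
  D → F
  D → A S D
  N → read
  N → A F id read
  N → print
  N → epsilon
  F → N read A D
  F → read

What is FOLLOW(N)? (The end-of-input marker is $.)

FIRST(S): from S→epsilon we get {epsilon}; from S→bool F A F we get {bool}. So FIRST(S) = {epsilon, bool}.
FIRST(A): from A→D read we get {bool, print, read, true}; from A→read we get {read}; from A→D true we get {bool, print, read, true}; from A→epsilon we get {epsilon}. So FIRST(A) = {epsilon, bool, print, read, true}.
FIRST(D): from D→N we get {epsilon, bool, print, read, true}; from D→F we get {bool, print, read, true}; from D→A S D we get {epsilon, bool, print, read, true}. So FIRST(D) = {epsilon, bool, print, read, true}.
FIRST(N): from N→read we get {read}; from N→A F id read we get {bool, print, read, true}; from N→print we get {print}; from N→epsilon we get {epsilon}. So FIRST(N) = {epsilon, bool, print, read, true}.
FIRST(F): from F→N read A D we get {bool, print, read, true}; from F→read we get {read}. So FIRST(F) = {bool, print, read, true}.
FOLLOW(S) includes $ since S is the start symbol.
FOLLOW(S): in D→A S D, S is followed by D with FIRST {epsilon, bool, print, read, true}; in D→A S D, the suffix after S is nullable, so FOLLOW(S) ⊇ FOLLOW(D) = {$, bool, id, print, read, true}. Thus FOLLOW(S) = {$, bool, id, print, read, true}.
FOLLOW(A): in S→bool F A F, A is followed by F with FIRST {bool, print, read, true}; in D→A S D, A is followed by S D with FIRST {epsilon, bool, print, read, true}; in D→A S D, the suffix after A is nullable, so FOLLOW(A) ⊇ FOLLOW(D) = {$, bool, id, print, read, true}; in N→A F id read, A is followed by F id read with FIRST {bool, print, read, true}; in F→N read A D, A is followed by D with FIRST {epsilon, bool, print, read, true}; in F→N read A D, the suffix after A is nullable, so FOLLOW(A) ⊇ FOLLOW(F) = {$, bool, id, print, read, true}. Thus FOLLOW(A) = {$, bool, id, print, read, true}.
FOLLOW(D): in A→D read, D is followed by read with FIRST {read}; in A→D true, D is followed by true with FIRST {true}; in D→A S D, the suffix after D is empty (adds nothing new); in F→N read A D, the suffix after D is empty, so FOLLOW(D) ⊇ FOLLOW(F) = {$, bool, id, print, read, true}. Thus FOLLOW(D) = {$, bool, id, print, read, true}.
FOLLOW(N): in D→N, the suffix after N is empty, so FOLLOW(N) ⊇ FOLLOW(D) = {$, bool, id, print, read, true}; in F→N read A D, N is followed by read A D with FIRST {read}. Thus FOLLOW(N) = {$, bool, id, print, read, true}.
FOLLOW(F): in S→bool F A F (occurrence 1), F is followed by A F with FIRST {bool, print, read, true}; in S→bool F A F (occurrence 2), the suffix after F is empty, so FOLLOW(F) ⊇ FOLLOW(S) = {$, bool, id, print, read, true}; in D→F, the suffix after F is empty, so FOLLOW(F) ⊇ FOLLOW(D) = {$, bool, id, print, read, true}; in N→A F id read, F is followed by id read with FIRST {id}. Thus FOLLOW(F) = {$, bool, id, print, read, true}.

{$, bool, id, print, read, true}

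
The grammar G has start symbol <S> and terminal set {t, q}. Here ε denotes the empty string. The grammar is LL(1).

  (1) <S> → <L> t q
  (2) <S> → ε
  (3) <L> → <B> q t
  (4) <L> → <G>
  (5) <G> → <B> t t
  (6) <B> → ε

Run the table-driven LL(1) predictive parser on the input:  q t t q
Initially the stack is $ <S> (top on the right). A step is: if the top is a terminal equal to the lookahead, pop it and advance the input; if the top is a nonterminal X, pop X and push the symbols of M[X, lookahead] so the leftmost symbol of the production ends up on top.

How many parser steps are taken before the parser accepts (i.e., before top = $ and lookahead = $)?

step 1: stack=$ <S>  input=q t t q $  — expand <S> → <L> t q
step 2: stack=$ q t <L>  input=q t t q $  — expand <L> → <B> q t
step 3: stack=$ q t t q <B>  input=q t t q $  — expand <B> → ε
step 4: stack=$ q t t q  input=q t t q $  — match q
step 5: stack=$ q t t  input=t t q $  — match t
step 6: stack=$ q t  input=t q $  — match t
step 7: stack=$ q  input=q $  — match q
Accept reached after 7 steps.

7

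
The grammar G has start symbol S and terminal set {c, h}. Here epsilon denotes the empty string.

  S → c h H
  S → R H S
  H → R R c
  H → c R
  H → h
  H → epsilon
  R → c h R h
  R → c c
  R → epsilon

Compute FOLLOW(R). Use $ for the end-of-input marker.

FIRST(R) = {epsilon, c}
FIRST(H) = {epsilon, c, h}  (via R R c)
FIRST(S) = {c, h}  (via R H S)
FOLLOW(S) includes $ since S is the start symbol.
FOLLOW(S): in S→R H S, the suffix after S is empty (adds nothing new). Thus FOLLOW(S) = {$}.
FOLLOW(H): in S→c h H, the suffix after H is empty, so FOLLOW(H) ⊇ FOLLOW(S) = {$}; in S→R H S, H is followed by S with FIRST {c, h}. Thus FOLLOW(H) = {$, c, h}.
FOLLOW(R): in S→R H S, R is followed by H S with FIRST {c, h}; in H→R R c (occurrence 1), R is followed by R c with FIRST {c}; in H→R R c (occurrence 2), R is followed by c with FIRST {c}; in H→c R, the suffix after R is empty, so FOLLOW(R) ⊇ FOLLOW(H) = {$, c, h}; in R→c h R h, R is followed by h with FIRST {h}. Thus FOLLOW(R) = {$, c, h}.

{$, c, h}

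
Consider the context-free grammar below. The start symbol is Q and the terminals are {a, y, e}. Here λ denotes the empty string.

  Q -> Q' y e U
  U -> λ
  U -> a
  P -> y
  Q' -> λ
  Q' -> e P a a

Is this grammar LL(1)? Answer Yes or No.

Yes

FIRST(Q) = {e, y}
FIRST(U) = {λ, a}
FIRST(P) = {y}
FIRST(Q') = {λ, e}
FOLLOW(Q) = {$}
FOLLOW(U) = {$}
FOLLOW(P) = {a}
FOLLOW(Q') = {y}
Each cell of M receives at most one production.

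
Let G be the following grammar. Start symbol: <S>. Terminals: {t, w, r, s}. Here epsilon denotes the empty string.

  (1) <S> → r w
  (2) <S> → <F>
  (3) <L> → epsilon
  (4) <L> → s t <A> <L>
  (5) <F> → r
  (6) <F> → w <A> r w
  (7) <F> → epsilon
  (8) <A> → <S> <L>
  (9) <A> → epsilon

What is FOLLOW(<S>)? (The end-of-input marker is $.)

{$, r, s}

FIRST(<L>): from <L>→epsilon we get {epsilon}; from <L>→s t <A> <L> we get {s}. So FIRST(<L>) = {epsilon, s}.
FIRST(<F>): from <F>→r we get {r}; from <F>→w <A> r w we get {w}; from <F>→epsilon we get {epsilon}. So FIRST(<F>) = {epsilon, r, w}.
FIRST(<S>): from <S>→r w we get {r}; from <S>→<F> we get {epsilon, r, w}. So FIRST(<S>) = {epsilon, r, w}.
FIRST(<A>): from <A>→<S> <L> we get {epsilon, r, s, w}; from <A>→epsilon we get {epsilon}. So FIRST(<A>) = {epsilon, r, s, w}.
FOLLOW(<S>) includes $ since <S> is the start symbol.
FOLLOW(<S>): in <A>→<S> <L>, <S> is followed by <L> with FIRST {epsilon, s}; in <A>→<S> <L>, the suffix after <S> is nullable, so FOLLOW(<S>) ⊇ FOLLOW(<A>) = {r, s}. Thus FOLLOW(<S>) = {$, r, s}.
FOLLOW(<F>): in <S>→<F>, the suffix after <F> is empty, so FOLLOW(<F>) ⊇ FOLLOW(<S>) = {$, r, s}. Thus FOLLOW(<F>) = {$, r, s}.
FOLLOW(<L>): in <L>→s t <A> <L>, the suffix after <L> is empty (adds nothing new); in <A>→<S> <L>, the suffix after <L> is empty, so FOLLOW(<L>) ⊇ FOLLOW(<A>) = {r, s}. Thus FOLLOW(<L>) = {r, s}.
FOLLOW(<A>): in <L>→s t <A> <L>, <A> is followed by <L> with FIRST {epsilon, s}; in <L>→s t <A> <L>, the suffix after <A> is nullable, so FOLLOW(<A>) ⊇ FOLLOW(<L>) = {r, s}; in <F>→w <A> r w, <A> is followed by r w with FIRST {r}. Thus FOLLOW(<A>) = {r, s}.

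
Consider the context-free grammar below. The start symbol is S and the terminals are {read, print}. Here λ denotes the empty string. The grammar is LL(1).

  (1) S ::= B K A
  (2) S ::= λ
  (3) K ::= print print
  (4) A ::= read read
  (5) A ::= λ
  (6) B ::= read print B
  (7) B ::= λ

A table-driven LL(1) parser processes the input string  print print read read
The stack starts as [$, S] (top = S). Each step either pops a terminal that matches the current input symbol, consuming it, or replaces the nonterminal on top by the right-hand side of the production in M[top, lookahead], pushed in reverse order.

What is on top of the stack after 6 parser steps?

read

step 1: stack=$ S  input=print print read read $  — expand S ::= B K A
step 2: stack=$ A K B  input=print print read read $  — expand B ::= λ
step 3: stack=$ A K  input=print print read read $  — expand K ::= print print
step 4: stack=$ A print print  input=print print read read $  — match print
step 5: stack=$ A print  input=print read read $  — match print
step 6: stack=$ A  input=read read $  — expand A ::= read read
Stack after step 6: $ read read (top = read).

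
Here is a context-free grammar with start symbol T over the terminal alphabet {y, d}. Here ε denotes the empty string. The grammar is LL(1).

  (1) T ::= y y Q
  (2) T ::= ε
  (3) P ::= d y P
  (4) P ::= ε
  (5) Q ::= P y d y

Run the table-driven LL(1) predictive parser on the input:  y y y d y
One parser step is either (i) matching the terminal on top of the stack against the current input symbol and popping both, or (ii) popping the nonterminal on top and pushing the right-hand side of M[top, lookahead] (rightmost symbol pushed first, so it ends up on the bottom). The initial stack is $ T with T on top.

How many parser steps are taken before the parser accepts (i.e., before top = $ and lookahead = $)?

step 1: stack=$ T  input=y y y d y $  — expand T ::= y y Q
step 2: stack=$ Q y y  input=y y y d y $  — match y
step 3: stack=$ Q y  input=y y d y $  — match y
step 4: stack=$ Q  input=y d y $  — expand Q ::= P y d y
step 5: stack=$ y d y P  input=y d y $  — expand P ::= ε
step 6: stack=$ y d y  input=y d y $  — match y
step 7: stack=$ y d  input=d y $  — match d
step 8: stack=$ y  input=y $  — match y
Accept reached after 8 steps.

8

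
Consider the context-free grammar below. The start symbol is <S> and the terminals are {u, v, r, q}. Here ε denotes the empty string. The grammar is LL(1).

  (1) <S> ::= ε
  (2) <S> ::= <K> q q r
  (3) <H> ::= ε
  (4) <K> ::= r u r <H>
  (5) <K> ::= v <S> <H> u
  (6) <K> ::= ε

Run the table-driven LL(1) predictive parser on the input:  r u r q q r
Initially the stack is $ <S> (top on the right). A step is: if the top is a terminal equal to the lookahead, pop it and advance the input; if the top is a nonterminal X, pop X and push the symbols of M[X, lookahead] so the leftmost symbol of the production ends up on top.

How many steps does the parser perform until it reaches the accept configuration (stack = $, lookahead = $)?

     Stack              Input          Action
  1  $ <S>              r u r q q r $  expand <S> ::= <K> q q r
  2  $ r q q <K>        r u r q q r $  expand <K> ::= r u r <H>
  3  $ r q q <H> r u r  r u r q q r $  match r
  4  $ r q q <H> r u    u r q q r $    match u
  5  $ r q q <H> r      r q q r $      match r
  6  $ r q q <H>        q q r $        expand <H> ::= ε
  7  $ r q q            q q r $        match q
  8  $ r q              q r $          match q
  9  $ r                r $            match r
Accept reached after 9 steps.

9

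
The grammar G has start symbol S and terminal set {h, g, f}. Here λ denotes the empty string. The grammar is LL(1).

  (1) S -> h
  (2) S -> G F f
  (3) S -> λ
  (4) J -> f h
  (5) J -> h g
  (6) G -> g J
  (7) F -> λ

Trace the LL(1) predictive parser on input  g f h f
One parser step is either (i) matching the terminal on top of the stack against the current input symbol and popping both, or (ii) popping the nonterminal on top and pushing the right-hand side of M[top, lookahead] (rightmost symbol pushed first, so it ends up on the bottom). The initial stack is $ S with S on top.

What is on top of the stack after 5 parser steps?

     Stack      Input      Action
  1  $ S        g f h f $  expand S -> G F f
  2  $ f F G    g f h f $  expand G -> g J
  3  $ f F J g  g f h f $  match g
  4  $ f F J    f h f $    expand J -> f h
  5  $ f F h f  f h f $    match f
Stack after step 5: $ f F h (top = h).

h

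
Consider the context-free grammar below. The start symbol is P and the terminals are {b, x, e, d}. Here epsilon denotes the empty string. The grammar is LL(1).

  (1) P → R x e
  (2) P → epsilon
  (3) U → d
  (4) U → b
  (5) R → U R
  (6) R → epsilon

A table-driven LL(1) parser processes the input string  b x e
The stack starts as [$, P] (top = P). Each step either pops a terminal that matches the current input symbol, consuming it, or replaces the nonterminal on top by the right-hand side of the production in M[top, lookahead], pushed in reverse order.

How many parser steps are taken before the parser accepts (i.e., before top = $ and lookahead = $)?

step 1: stack=$ P  input=b x e $  — expand P → R x e
step 2: stack=$ e x R  input=b x e $  — expand R → U R
step 3: stack=$ e x R U  input=b x e $  — expand U → b
step 4: stack=$ e x R b  input=b x e $  — match b
step 5: stack=$ e x R  input=x e $  — expand R → epsilon
step 6: stack=$ e x  input=x e $  — match x
step 7: stack=$ e  input=e $  — match e
Accept reached after 7 steps.

7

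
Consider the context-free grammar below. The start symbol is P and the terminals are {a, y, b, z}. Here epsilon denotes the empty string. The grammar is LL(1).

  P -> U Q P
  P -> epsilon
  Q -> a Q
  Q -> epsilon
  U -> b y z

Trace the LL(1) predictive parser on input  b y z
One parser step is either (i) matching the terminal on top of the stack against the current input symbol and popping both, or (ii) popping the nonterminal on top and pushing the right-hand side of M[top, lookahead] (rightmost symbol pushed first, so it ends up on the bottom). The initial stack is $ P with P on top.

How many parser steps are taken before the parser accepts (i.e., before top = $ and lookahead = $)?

step 1: stack=$ P  input=b y z $  — expand P -> U Q P
step 2: stack=$ P Q U  input=b y z $  — expand U -> b y z
step 3: stack=$ P Q z y b  input=b y z $  — match b
step 4: stack=$ P Q z y  input=y z $  — match y
step 5: stack=$ P Q z  input=z $  — match z
step 6: stack=$ P Q  input=$  — expand Q -> epsilon
step 7: stack=$ P  input=$  — expand P -> epsilon
Accept reached after 7 steps.

7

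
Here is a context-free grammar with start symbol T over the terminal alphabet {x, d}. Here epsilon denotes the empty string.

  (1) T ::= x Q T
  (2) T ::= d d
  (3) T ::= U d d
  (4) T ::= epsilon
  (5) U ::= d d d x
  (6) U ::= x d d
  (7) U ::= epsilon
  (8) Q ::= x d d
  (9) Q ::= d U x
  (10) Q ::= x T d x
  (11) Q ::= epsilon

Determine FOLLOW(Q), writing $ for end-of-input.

FIRST(U) = {epsilon, d, x}
FIRST(Q) = {epsilon, d, x}
FIRST(T) = {epsilon, d, x}  (via U d d)
FOLLOW(T) includes $ since T is the start symbol.
FOLLOW(T): in T::=x Q T, the suffix after T is empty (adds nothing new); in Q::=x T d x, T is followed by d x with FIRST {d}. Thus FOLLOW(T) = {$, d}.
FOLLOW(U): in T::=U d d, U is followed by d d with FIRST {d}; in Q::=d U x, U is followed by x with FIRST {x}. Thus FOLLOW(U) = {d, x}.
FOLLOW(Q): in T::=x Q T, Q is followed by T with FIRST {epsilon, d, x}; in T::=x Q T, the suffix after Q is nullable, so FOLLOW(Q) ⊇ FOLLOW(T) = {$, d}. Thus FOLLOW(Q) = {$, d, x}.

{$, d, x}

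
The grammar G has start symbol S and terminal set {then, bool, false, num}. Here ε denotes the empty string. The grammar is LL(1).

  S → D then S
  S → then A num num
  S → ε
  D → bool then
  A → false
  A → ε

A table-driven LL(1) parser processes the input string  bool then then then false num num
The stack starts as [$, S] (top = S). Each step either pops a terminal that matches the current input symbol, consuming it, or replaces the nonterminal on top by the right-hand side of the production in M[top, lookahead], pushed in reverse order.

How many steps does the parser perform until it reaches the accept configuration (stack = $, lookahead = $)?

      Stack               Input                                Action
   1  $ S                 bool then then then false num num $  expand S → D then S
   2  $ S then D          bool then then then false num num $  expand D → bool then
   3  $ S then then bool  bool then then then false num num $  match bool
   4  $ S then then       then then then false num num $       match then
   5  $ S then            then then false num num $            match then
   6  $ S                 then false num num $                 expand S → then A num num
   7  $ num num A then    then false num num $                 match then
   8  $ num num A         false num num $                      expand A → false
   9  $ num num false     false num num $                      match false
  10  $ num num           num num $                            match num
  11  $ num               num $                                match num
Accept reached after 11 steps.

11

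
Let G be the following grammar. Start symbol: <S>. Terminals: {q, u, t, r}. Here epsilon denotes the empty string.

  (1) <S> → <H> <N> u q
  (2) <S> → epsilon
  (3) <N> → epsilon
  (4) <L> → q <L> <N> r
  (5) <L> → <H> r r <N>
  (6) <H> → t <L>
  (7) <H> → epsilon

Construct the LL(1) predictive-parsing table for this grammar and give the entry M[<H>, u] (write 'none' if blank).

FIRST(<N>) = {epsilon}
FIRST(<H>) = {epsilon, t}
FIRST(<S>) = {epsilon, t, u}  (via <H> <N> u q)
FIRST(<L>) = {q, r, t}  (via <H> r r <N>)
FOLLOW(<S>) includes $ since <S> is the start symbol.
FOLLOW(<H>): in <S>→<H> <N> u q, <H> is followed by <N> u q with FIRST {u}; in <L>→<H> r r <N>, <H> is followed by r r <N> with FIRST {r}. Thus FOLLOW(<H>) = {r, u}.
For <H> → t <L>: FIRST(t <L>) = {t}, so it goes in M[<H>, t] for t ∈ {t}.
For <H> → epsilon: FIRST(epsilon) = {epsilon}, so it goes in M[<H>, t] for t ∈ {}; since epsilon ∈ FIRST, also for every t ∈ FOLLOW(<H>) = {r, u}.

<H> → epsilon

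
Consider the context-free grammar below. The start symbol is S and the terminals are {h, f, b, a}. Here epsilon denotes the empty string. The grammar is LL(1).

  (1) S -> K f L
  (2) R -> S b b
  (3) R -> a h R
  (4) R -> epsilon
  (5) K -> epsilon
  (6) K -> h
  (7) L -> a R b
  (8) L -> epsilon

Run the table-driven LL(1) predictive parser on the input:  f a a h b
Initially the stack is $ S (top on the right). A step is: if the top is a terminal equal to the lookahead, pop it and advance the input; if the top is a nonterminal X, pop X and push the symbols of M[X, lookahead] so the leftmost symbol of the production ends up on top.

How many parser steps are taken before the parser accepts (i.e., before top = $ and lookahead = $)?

10

      Stack      Input        Action
   1  $ S        f a a h b $  expand S -> K f L
   2  $ L f K    f a a h b $  expand K -> epsilon
   3  $ L f      f a a h b $  match f
   4  $ L        a a h b $    expand L -> a R b
   5  $ b R a    a a h b $    match a
   6  $ b R      a h b $      expand R -> a h R
   7  $ b R h a  a h b $      match a
   8  $ b R h    h b $        match h
   9  $ b R      b $          expand R -> epsilon
  10  $ b        b $          match b
Accept reached after 10 steps.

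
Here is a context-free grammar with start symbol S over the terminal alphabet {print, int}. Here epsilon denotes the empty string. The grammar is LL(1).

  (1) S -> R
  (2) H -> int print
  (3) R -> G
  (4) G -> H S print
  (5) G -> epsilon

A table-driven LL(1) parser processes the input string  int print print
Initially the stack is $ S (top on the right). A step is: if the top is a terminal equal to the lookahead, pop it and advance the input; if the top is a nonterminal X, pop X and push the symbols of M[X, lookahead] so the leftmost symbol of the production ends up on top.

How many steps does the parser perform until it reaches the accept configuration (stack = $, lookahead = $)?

step 1: stack=$ S  input=int print print $  — expand S -> R
step 2: stack=$ R  input=int print print $  — expand R -> G
step 3: stack=$ G  input=int print print $  — expand G -> H S print
step 4: stack=$ print S H  input=int print print $  — expand H -> int print
step 5: stack=$ print S print int  input=int print print $  — match int
step 6: stack=$ print S print  input=print print $  — match print
step 7: stack=$ print S  input=print $  — expand S -> R
step 8: stack=$ print R  input=print $  — expand R -> G
step 9: stack=$ print G  input=print $  — expand G -> epsilon
step 10: stack=$ print  input=print $  — match print
Accept reached after 10 steps.

10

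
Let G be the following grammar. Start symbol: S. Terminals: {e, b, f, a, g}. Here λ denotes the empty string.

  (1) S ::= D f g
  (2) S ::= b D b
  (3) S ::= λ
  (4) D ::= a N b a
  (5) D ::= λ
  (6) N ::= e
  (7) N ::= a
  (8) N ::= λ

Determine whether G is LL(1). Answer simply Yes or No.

FIRST(S) = {λ, a, b, f}
FIRST(D) = {λ, a}
FIRST(N) = {λ, a, e}
FOLLOW(S) = {$}
FOLLOW(D) = {b, f}
FOLLOW(N) = {b}
Each cell of M receives at most one production.

Yes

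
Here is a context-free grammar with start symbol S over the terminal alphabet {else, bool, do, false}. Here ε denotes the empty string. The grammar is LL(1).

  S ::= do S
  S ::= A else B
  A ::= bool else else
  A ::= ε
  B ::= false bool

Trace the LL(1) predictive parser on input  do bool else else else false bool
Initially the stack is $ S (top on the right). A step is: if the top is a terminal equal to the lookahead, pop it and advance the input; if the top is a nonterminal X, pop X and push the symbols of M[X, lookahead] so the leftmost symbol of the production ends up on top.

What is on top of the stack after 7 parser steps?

     Stack                    Input                                Action
  1  $ S                      do bool else else else false bool $  expand S ::= do S
  2  $ S do                   do bool else else else false bool $  match do
  3  $ S                      bool else else else false bool $     expand S ::= A else B
  4  $ B else A               bool else else else false bool $     expand A ::= bool else else
  5  $ B else else else bool  bool else else else false bool $     match bool
  6  $ B else else else       else else else false bool $          match else
  7  $ B else else            else else false bool $               match else
Stack after step 7: $ B else (top = else).

else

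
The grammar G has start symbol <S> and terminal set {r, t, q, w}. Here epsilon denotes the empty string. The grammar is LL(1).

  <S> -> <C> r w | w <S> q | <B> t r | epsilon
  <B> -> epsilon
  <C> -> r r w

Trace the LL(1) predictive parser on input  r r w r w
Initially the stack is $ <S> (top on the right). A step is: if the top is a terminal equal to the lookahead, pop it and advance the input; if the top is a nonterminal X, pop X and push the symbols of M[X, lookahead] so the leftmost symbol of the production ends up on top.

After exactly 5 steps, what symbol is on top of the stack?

r

     Stack        Input        Action
  1  $ <S>        r r w r w $  expand <S> -> <C> r w
  2  $ w r <C>    r r w r w $  expand <C> -> r r w
  3  $ w r w r r  r r w r w $  match r
  4  $ w r w r    r w r w $    match r
  5  $ w r w      w r w $      match w
Stack after step 5: $ w r (top = r).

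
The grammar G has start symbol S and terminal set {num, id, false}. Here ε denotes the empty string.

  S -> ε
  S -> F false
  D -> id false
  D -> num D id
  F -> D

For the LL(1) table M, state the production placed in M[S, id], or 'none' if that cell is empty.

S -> F false

FIRST(D) = {id, num}
FIRST(F) = {id, num}  (via D)
FIRST(S) = {ε, id, num}  (via F false)
FOLLOW(S) includes $ since S is the start symbol.
FOLLOW(S): S appears on no right-hand side. Thus FOLLOW(S) = {$}.
For S -> ε: FIRST(ε) = {ε}, so it goes in M[S, t] for t ∈ {}; since ε ∈ FIRST, also for every t ∈ FOLLOW(S) = {$}.
For S -> F false: FIRST(F false) = {id, num}, so it goes in M[S, t] for t ∈ {id, num}.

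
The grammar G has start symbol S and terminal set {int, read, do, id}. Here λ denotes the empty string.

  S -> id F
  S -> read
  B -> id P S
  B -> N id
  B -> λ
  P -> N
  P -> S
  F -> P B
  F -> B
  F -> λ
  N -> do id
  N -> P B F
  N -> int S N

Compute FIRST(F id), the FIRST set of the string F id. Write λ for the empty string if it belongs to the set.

{do, id, int, read}

FIRST(S): from S->id F we get {id}; from S->read we get {read}. So FIRST(S) = {id, read}.
FIRST(B): from B->id P S we get {id}; from B->N id we get {do, id, int, read}; from B->λ we get {λ}. So FIRST(B) = {λ, do, id, int, read}.
FIRST(P): from P->N we get {do, id, int, read}; from P->S we get {id, read}. So FIRST(P) = {do, id, int, read}.
FIRST(F): from F->P B we get {do, id, int, read}; from F->B we get {λ, do, id, int, read}; from F->λ we get {λ}. So FIRST(F) = {λ, do, id, int, read}.
FIRST(N): from N->do id we get {do}; from N->P B F we get {do, id, int, read}; from N->int S N we get {int}. So FIRST(N) = {do, id, int, read}.
FIRST(F id): take FIRST of each symbol in turn, carrying on past any symbol whose FIRST contains λ; result {do, id, int, read}.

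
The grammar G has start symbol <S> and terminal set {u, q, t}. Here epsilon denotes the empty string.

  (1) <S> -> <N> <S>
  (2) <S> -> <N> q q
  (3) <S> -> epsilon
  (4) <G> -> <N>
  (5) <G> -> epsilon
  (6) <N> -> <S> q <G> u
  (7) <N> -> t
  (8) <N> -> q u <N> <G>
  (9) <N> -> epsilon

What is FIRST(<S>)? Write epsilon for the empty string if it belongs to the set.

FIRST(<S>) = {epsilon, q, t}  (via <N> <S>, <N> q q)
FIRST(<N>) = {epsilon, q, t}  (via <S> q <G> u)
FIRST(<G>) = {epsilon, q, t}  (via <N>)

{epsilon, q, t}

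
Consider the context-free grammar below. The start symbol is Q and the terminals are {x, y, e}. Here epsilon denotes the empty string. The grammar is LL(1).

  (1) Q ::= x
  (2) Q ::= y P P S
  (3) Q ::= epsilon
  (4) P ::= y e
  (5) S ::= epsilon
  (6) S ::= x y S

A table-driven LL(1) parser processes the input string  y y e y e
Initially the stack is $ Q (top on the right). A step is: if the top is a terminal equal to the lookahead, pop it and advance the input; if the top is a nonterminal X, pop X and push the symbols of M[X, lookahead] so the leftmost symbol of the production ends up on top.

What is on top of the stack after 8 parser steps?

     Stack      Input        Action
  1  $ Q        y y e y e $  expand Q ::= y P P S
  2  $ S P P y  y y e y e $  match y
  3  $ S P P    y e y e $    expand P ::= y e
  4  $ S P e y  y e y e $    match y
  5  $ S P e    e y e $      match e
  6  $ S P      y e $        expand P ::= y e
  7  $ S e y    y e $        match y
  8  $ S e      e $          match e
Stack after step 8: $ S (top = S).

S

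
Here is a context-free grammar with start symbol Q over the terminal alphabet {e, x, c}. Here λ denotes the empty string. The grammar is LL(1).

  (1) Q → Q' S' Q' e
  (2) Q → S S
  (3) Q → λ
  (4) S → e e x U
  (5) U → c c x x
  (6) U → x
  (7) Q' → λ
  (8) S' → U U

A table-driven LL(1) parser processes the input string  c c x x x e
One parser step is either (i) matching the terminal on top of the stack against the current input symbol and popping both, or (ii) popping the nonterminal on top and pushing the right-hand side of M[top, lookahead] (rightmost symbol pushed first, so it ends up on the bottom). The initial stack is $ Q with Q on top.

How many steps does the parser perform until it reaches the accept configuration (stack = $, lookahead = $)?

12

step 1: stack=$ Q  input=c c x x x e $  — expand Q → Q' S' Q' e
step 2: stack=$ e Q' S' Q'  input=c c x x x e $  — expand Q' → λ
step 3: stack=$ e Q' S'  input=c c x x x e $  — expand S' → U U
step 4: stack=$ e Q' U U  input=c c x x x e $  — expand U → c c x x
step 5: stack=$ e Q' U x x c c  input=c c x x x e $  — match c
step 6: stack=$ e Q' U x x c  input=c x x x e $  — match c
step 7: stack=$ e Q' U x x  input=x x x e $  — match x
step 8: stack=$ e Q' U x  input=x x e $  — match x
step 9: stack=$ e Q' U  input=x e $  — expand U → x
step 10: stack=$ e Q' x  input=x e $  — match x
step 11: stack=$ e Q'  input=e $  — expand Q' → λ
step 12: stack=$ e  input=e $  — match e
Accept reached after 12 steps.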